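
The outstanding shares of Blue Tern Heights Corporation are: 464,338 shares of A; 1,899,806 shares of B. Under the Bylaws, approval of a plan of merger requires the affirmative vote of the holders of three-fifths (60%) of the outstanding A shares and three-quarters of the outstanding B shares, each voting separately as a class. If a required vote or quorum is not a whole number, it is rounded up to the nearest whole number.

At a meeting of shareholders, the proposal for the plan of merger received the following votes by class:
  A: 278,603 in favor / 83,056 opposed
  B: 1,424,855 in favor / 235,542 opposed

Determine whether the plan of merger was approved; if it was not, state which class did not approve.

A: 3/5 of 464338 = 278602.80, rounded up to 278603; 278,603 required, 278,603 in favor — approved.
B: 3/4 of 1899806 = 1424854.50, rounded up to 1424855; 1,424,855 required, 1,424,855 in favor — approved.

Approved — every class gave the required vote.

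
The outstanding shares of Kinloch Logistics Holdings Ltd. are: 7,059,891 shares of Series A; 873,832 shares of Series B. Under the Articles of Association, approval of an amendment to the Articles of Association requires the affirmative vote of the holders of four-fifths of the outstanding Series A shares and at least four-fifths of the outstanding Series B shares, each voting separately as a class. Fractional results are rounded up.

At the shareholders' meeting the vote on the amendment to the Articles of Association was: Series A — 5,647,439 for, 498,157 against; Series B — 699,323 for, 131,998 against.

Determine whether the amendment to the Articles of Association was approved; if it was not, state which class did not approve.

Not approved — the Series A shares did not give the required vote.

Series A: 4/5 of 7059891 = 5647912.80, rounded up to 5647913; 5,647,913 required, 5,647,439 in favor — not approved.
Series B: 4/5 of 873832 = 699065.60, rounded up to 699066; 699,066 required, 699,323 in favor — approved.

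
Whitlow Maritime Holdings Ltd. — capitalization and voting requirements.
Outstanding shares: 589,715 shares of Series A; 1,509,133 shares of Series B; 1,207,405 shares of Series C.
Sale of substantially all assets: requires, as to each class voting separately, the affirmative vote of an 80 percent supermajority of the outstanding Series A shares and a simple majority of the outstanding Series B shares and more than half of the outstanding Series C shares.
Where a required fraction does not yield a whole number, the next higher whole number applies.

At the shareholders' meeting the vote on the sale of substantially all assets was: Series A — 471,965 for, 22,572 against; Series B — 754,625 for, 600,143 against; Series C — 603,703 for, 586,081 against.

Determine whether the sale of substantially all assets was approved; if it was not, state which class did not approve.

Approved — every class gave the required vote.

Series A: 4/5 of 589715 = 471772; 471,772 required, 471,965 in favor — approved.
Series B: a majority of 1509133 is 754567; 754,567 required, 754,625 in favor — approved.
Series C: a majority of 1207405 is 603703; 603,703 required, 603,703 in favor — approved.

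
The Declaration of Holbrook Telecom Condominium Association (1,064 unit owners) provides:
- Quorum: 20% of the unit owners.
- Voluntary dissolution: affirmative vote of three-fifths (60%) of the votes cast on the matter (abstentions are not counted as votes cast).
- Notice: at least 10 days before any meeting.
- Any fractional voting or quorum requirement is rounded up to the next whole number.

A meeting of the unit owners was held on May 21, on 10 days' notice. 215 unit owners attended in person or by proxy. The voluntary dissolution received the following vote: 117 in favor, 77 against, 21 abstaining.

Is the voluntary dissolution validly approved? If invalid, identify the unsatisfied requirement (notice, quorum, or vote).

Valid — all requirements satisfied.

Notice: 10 days given; 10 required. Satisfied.
Quorum: 20% of 1,064 = 212.80, rounded up to 213; 215 present. Satisfied.
Vote: requires three-fifths of the votes cast (215 − 21 abstaining = 194); 3/5 of 194 = 116.40, rounded up to 117, so 117 needed; 117 in favor. Satisfied.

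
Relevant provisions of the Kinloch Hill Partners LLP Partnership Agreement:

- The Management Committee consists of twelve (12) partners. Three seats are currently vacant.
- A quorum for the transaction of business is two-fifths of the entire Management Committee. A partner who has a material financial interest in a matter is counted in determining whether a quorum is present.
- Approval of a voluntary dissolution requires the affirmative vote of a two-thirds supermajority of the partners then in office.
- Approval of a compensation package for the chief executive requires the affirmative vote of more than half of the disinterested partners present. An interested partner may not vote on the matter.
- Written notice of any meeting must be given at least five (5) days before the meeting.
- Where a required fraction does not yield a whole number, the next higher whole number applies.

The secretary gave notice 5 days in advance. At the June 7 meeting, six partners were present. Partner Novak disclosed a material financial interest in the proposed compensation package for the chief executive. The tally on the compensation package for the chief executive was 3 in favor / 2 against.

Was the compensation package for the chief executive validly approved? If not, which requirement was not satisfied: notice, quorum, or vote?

Notice: 5 days given; 5 required (5 ≥ 5). Satisfied.
Quorum: 6 present (interested partners count toward quorum); quorum is 5. Satisfied.
Vote: the compensation package for the chief executive requires a majority of the disinterested partners present (6 − 1 = 5). A majority of 5 is 3, so 3 affirmative votes are needed; 3 voted in favor. Satisfied.

Valid — all requirements satisfied.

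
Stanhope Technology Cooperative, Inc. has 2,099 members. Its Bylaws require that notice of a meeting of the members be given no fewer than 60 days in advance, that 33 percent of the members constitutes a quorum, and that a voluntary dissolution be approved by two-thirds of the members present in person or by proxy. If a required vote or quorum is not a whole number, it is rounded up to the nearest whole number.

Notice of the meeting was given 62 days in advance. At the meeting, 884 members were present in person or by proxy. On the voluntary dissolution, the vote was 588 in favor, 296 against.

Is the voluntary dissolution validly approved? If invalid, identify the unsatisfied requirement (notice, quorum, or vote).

Invalid — vote requirement not satisfied.

Notice: 62 days given; 60 required. Satisfied.
Quorum: 33% of 2,099 = 692.67, rounded up to 693; 884 present. Satisfied.
Vote: requires two-thirds of those present (884); 2/3 of 884 = 589.33, rounded up to 590, so 590 needed; 588 in favor. Not satisfied.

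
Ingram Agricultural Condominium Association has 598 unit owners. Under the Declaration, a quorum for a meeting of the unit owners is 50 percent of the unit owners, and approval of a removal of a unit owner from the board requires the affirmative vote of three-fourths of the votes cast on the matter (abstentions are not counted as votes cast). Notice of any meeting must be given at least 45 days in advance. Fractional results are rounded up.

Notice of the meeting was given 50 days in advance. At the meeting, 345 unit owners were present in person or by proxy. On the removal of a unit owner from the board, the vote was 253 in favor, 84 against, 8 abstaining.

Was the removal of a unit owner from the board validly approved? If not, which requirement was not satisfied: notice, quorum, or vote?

Notice: 50 days given; 45 required. Satisfied.
Quorum: 50% of 598 = 299; 345 present. Satisfied.
Vote: requires three-fourths of the votes cast (345 − 8 abstaining = 337); 3/4 of 337 = 252.75, rounded up to 253, so 253 needed; 253 in favor. Satisfied.

Valid — all requirements satisfied.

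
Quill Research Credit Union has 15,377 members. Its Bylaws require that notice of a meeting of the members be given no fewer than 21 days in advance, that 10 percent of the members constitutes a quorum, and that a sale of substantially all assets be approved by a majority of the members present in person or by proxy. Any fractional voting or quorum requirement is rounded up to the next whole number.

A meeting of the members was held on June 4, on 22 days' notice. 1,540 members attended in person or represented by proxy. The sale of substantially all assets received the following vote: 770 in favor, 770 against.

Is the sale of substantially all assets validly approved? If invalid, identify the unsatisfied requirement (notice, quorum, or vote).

Invalid — vote requirement not satisfied.

Notice: 22 days given; 21 required. Satisfied.
Quorum: 10% of 15,377 = 1,537.70, rounded up to 1,538; 1,540 present. Satisfied.
Vote: requires a majority of those present (1,540); a majority of 1540 is 771, so 771 needed; 770 in favor. Not satisfied.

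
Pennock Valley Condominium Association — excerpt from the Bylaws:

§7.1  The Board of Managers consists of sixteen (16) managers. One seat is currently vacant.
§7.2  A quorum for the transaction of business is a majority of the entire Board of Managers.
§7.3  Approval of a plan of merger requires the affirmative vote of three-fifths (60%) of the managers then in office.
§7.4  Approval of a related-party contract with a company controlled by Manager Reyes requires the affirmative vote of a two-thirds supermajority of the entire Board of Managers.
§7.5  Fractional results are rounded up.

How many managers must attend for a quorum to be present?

A majority of 16 is 9.

9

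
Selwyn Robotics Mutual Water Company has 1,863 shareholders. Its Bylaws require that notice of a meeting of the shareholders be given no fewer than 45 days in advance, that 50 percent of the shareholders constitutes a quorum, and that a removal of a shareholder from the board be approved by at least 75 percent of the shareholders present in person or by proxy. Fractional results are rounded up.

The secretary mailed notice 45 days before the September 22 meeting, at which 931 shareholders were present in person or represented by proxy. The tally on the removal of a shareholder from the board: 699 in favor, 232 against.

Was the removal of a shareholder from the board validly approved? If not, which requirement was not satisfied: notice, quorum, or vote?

Notice: 45 days given; 45 required. Satisfied.
Quorum: 50% of 1,863 = 931.50, rounded up to 932; 931 present. Not satisfied.
Vote: requires three-fourths of those present (931); 3/4 of 931 = 698.25, rounded up to 699, so 699 needed; 699 in favor. Satisfied.

Invalid — quorum requirement not satisfied.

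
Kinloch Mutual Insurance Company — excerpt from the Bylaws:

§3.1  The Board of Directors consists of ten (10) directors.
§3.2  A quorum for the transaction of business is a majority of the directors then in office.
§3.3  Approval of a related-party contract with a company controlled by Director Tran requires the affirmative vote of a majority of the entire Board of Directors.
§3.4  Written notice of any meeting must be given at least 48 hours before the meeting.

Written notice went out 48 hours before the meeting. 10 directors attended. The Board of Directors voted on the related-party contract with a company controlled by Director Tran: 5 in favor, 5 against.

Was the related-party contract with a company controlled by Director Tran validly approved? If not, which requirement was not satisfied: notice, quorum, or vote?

Invalid — vote requirement not satisfied.

Notice: 48 hours given; 48 required (48 ≥ 48). Satisfied.
Quorum: 10 present; quorum is 6. Satisfied.
Vote: the related-party contract with a company controlled by Director Tran requires a majority of the entire Board of Directors (10). A majority of 10 is 6, so 6 affirmative votes are needed; 5 voted in favor. Not satisfied.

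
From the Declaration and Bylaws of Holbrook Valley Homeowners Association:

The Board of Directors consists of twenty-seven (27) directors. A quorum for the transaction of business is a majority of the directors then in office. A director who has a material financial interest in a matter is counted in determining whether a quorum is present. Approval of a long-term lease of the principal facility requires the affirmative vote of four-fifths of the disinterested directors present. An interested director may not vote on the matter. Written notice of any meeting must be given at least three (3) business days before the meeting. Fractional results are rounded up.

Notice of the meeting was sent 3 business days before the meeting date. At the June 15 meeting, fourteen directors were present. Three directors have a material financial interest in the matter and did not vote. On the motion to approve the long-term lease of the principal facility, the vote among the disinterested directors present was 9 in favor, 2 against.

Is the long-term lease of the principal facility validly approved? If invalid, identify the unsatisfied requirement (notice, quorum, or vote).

Valid — all requirements satisfied.

Notice: 3 business days given; 3 required (3 ≥ 3). Satisfied.
Quorum: 14 present (interested directors count toward quorum); quorum is 14. Satisfied.
Vote: the long-term lease of the principal facility requires four-fifths of the disinterested directors present (14 − 3 = 11). 4/5 of 11 = 8.80, rounded up to 9, so 9 affirmative votes are needed; 9 voted in favor. Satisfied.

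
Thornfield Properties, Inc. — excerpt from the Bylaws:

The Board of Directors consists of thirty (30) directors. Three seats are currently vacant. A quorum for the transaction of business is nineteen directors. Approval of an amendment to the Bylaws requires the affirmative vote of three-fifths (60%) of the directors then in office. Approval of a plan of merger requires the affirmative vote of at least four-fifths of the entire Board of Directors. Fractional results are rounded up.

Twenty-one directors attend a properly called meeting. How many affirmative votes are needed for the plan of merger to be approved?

24

The plan of merger requires four-fifths of the entire Board of Directors (30).
4/5 of 30 = 24.
(Only 21 can vote, so the plan of merger cannot pass at this meeting, but the required vote is still 24.)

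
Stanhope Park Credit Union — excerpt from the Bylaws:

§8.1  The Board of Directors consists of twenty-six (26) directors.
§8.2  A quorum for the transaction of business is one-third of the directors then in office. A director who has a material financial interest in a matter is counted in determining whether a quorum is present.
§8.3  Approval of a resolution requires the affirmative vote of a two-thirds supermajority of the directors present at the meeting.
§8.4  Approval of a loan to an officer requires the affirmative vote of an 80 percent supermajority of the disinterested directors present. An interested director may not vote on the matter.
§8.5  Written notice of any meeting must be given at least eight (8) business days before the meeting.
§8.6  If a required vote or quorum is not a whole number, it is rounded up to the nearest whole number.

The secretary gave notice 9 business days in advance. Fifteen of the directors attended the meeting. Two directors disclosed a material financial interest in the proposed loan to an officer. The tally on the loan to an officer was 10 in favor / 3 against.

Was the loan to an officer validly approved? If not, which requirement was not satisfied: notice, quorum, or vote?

Notice: 9 business days given; 8 required (9 ≥ 8). Satisfied.
Quorum: 15 present (interested directors count toward quorum); quorum is 9. Satisfied.
Vote: the loan to an officer requires four-fifths of the disinterested directors present (15 − 2 = 13). 4/5 of 13 = 10.40, rounded up to 11, so 11 affirmative votes are needed; 10 voted in favor. Not satisfied.

Invalid — vote requirement not satisfied.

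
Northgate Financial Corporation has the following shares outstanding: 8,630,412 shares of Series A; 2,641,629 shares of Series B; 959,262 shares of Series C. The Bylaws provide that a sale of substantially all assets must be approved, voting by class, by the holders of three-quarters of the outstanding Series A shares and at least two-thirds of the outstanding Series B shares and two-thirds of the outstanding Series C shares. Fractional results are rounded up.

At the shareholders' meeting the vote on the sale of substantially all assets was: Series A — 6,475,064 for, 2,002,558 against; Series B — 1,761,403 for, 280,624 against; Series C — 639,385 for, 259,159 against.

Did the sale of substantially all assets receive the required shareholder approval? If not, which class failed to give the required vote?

Series A: 3/4 of 8630412 = 6472809; 6,472,809 required, 6,475,064 in favor — approved.
Series B: 2/3 of 2641629 = 1761086; 1,761,086 required, 1,761,403 in favor — approved.
Series C: 2/3 of 959262 = 639508; 639,508 required, 639,385 in favor — not approved.

Not approved — the Series C shares did not give the required vote.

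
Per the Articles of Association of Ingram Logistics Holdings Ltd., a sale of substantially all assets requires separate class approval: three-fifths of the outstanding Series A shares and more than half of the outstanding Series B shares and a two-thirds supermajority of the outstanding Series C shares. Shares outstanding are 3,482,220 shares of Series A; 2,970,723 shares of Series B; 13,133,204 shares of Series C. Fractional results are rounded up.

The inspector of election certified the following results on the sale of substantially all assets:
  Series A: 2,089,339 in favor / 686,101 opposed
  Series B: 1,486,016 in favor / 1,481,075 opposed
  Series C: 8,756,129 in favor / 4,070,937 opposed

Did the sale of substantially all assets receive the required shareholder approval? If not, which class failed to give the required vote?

Approved — every class gave the required vote.

Series A: 3/5 of 3482220 = 2089332; 2,089,332 required, 2,089,339 in favor — approved.
Series B: a majority of 2970723 is 1485362; 1,485,362 required, 1,486,016 in favor — approved.
Series C: 2/3 of 13133204 = 8755469.33, rounded up to 8755470; 8,755,470 required, 8,756,129 in favor — approved.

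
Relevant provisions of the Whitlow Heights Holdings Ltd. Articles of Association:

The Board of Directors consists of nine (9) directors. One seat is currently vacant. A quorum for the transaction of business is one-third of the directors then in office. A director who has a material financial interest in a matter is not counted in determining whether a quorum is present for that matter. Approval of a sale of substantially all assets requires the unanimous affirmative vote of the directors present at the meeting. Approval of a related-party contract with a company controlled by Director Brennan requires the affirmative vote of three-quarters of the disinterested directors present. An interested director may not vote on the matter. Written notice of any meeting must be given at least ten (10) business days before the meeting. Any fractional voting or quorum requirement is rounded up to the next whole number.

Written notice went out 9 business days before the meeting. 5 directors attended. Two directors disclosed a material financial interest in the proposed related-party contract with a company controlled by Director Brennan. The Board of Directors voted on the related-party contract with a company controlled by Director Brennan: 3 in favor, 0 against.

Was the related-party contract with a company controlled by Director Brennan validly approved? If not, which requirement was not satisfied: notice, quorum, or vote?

Invalid — notice requirement not satisfied.

Notice: 9 business days given; 10 required (9 < 10). Not satisfied.
Quorum: 5 present, but the 2 interested directors do not count, leaving 3. Quorum is 3. Satisfied.
Vote: the related-party contract with a company controlled by Director Brennan requires three-fourths of the disinterested directors present (5 − 2 = 3). 3/4 of 3 = 2.25, rounded up to 3, so 3 affirmative votes are needed; 3 voted in favor. Satisfied.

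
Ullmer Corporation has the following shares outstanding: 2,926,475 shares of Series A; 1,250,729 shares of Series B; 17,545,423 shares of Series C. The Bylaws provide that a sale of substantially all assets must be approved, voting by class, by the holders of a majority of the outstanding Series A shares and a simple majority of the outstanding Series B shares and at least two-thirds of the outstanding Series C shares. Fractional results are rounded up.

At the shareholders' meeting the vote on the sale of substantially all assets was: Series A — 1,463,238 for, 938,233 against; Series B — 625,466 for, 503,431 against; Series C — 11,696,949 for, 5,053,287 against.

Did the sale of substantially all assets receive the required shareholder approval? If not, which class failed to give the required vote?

Approved — every class gave the required vote.

Series A: a majority of 2926475 is 1463238; 1,463,238 required, 1,463,238 in favor — approved.
Series B: a majority of 1250729 is 625365; 625,365 required, 625,466 in favor — approved.
Series C: 2/3 of 17545423 = 11696948.67, rounded up to 11696949; 11,696,949 required, 11,696,949 in favor — approved.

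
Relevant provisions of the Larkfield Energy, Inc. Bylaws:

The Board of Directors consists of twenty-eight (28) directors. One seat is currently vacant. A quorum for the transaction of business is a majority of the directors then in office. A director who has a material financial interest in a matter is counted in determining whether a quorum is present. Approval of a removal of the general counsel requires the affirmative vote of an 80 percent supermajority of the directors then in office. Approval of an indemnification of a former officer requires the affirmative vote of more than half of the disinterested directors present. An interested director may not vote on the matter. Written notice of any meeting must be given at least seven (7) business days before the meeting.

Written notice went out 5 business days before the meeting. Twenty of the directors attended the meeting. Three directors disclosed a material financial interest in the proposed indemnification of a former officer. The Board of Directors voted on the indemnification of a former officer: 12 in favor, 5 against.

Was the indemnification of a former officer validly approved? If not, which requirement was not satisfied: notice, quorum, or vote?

Invalid — notice requirement not satisfied.

Notice: 5 business days given; 7 required (5 < 7). Not satisfied.
Quorum: 20 present (interested directors count toward quorum); quorum is 14. Satisfied.
Vote: the indemnification of a former officer requires a majority of the disinterested directors present (20 − 3 = 17). A majority of 17 is 9, so 9 affirmative votes are needed; 12 voted in favor. Satisfied.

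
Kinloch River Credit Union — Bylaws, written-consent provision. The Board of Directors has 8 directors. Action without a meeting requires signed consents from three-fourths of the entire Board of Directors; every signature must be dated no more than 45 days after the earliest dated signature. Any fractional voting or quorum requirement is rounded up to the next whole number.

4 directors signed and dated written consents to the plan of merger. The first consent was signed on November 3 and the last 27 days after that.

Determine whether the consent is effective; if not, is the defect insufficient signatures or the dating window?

Signatures required: three-fourths of 8 — 3/4 of 8 = 6, so 6 needed; 4 signed. Insufficient.
Dating window: the latest signature is 27 days after the earliest; the limit is 45 days. Within the window.

Not effective — insufficient signatures.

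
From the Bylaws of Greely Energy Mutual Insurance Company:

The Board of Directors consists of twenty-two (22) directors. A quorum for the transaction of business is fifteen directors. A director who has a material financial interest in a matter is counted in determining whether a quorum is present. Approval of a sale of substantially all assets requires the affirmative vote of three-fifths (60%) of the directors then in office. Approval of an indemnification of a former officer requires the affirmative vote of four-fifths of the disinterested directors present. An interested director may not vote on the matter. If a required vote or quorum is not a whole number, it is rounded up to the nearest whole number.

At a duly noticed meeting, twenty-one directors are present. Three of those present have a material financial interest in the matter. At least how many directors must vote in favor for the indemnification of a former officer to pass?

The indemnification of a former officer requires four-fifths of the disinterested directors present (21 − 3 = 18).
4/5 of 18 = 14.40, rounded up to 15.

15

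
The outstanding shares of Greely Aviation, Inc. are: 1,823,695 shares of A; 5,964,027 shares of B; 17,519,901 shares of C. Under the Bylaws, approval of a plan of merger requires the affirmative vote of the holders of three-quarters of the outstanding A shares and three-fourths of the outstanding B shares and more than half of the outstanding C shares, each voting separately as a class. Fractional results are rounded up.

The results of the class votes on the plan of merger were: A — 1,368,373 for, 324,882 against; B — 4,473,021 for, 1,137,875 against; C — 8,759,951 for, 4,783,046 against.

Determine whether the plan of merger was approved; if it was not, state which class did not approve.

Approved — every class gave the required vote.

A: 3/4 of 1823695 = 1367771.25, rounded up to 1367772; 1,367,772 required, 1,368,373 in favor — approved.
B: 3/4 of 5964027 = 4473020.25, rounded up to 4473021; 4,473,021 required, 4,473,021 in favor — approved.
C: a majority of 17519901 is 8759951; 8,759,951 required, 8,759,951 in favor — approved.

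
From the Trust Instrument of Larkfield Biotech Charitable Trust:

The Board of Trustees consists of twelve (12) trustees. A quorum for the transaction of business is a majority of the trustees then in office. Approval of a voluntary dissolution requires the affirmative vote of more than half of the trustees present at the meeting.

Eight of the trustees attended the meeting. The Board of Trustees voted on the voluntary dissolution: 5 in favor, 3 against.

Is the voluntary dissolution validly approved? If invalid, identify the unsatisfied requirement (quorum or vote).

Quorum: 8 present; quorum is 7. Satisfied.
Vote: the voluntary dissolution requires a majority of the trustees present (8). A majority of 8 is 5, so 5 affirmative votes are needed; 5 voted in favor. Satisfied.

Valid — all requirements satisfied.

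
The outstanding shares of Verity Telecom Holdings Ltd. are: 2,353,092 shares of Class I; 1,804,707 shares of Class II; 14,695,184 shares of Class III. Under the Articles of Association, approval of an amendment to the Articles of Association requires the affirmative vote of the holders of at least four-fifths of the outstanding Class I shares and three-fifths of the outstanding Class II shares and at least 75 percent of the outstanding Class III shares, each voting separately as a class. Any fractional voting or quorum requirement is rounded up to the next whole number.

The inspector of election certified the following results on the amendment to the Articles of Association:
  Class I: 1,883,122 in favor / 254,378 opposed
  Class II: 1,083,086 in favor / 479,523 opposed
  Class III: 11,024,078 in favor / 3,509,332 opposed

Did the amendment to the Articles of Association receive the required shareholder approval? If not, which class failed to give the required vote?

Class I: 4/5 of 2353092 = 1882473.60, rounded up to 1882474; 1,882,474 required, 1,883,122 in favor — approved.
Class II: 3/5 of 1804707 = 1082824.20, rounded up to 1082825; 1,082,825 required, 1,083,086 in favor — approved.
Class III: 3/4 of 14695184 = 11021388; 11,021,388 required, 11,024,078 in favor — approved.

Approved — every class gave the required vote.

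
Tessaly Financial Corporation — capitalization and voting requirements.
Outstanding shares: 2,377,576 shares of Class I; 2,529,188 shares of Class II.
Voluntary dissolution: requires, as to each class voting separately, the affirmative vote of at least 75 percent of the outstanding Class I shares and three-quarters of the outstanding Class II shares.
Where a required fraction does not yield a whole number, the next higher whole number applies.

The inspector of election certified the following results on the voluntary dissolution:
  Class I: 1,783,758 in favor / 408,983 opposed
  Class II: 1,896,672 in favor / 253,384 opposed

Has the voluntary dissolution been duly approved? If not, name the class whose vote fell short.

Not approved — the Class II shares did not give the required vote.

Class I: 3/4 of 2377576 = 1783182; 1,783,182 required, 1,783,758 in favor — approved.
Class II: 3/4 of 2529188 = 1896891; 1,896,891 required, 1,896,672 in favor — not approved.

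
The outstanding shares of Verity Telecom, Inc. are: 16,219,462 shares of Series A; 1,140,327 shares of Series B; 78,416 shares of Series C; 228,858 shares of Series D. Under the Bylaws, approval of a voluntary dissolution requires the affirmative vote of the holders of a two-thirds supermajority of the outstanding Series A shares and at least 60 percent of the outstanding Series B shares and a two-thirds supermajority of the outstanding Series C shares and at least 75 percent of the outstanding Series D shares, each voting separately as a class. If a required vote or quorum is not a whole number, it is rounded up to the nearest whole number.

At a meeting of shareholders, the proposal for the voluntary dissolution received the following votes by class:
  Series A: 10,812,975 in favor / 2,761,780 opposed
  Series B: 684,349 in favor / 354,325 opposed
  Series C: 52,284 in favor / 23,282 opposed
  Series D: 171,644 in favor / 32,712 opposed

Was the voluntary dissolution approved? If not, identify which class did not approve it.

Series A: 2/3 of 16219462 = 10812974.67, rounded up to 10812975; 10,812,975 required, 10,812,975 in favor — approved.
Series B: 3/5 of 1140327 = 684196.20, rounded up to 684197; 684,197 required, 684,349 in favor — approved.
Series C: 2/3 of 78416 = 52277.33, rounded up to 52278; 52,278 required, 52,284 in favor — approved.
Series D: 3/4 of 228858 = 171643.50, rounded up to 171644; 171,644 required, 171,644 in favor — approved.

Approved — every class gave the required vote.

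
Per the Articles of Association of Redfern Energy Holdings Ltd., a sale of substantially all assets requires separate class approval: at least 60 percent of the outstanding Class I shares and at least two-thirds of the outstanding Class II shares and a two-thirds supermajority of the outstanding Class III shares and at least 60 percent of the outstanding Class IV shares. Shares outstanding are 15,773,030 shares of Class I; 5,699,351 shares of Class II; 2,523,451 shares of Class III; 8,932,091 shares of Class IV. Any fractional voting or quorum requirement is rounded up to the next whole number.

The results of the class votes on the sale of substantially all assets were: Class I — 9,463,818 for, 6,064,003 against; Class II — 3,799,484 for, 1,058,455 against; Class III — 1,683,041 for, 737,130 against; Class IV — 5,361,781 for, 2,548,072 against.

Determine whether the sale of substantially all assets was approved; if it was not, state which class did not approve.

Not approved — the Class II shares did not give the required vote.

Class I: 3/5 of 15773030 = 9463818; 9,463,818 required, 9,463,818 in favor — approved.
Class II: 2/3 of 5699351 = 3799567.33, rounded up to 3799568; 3,799,568 required, 3,799,484 in favor — not approved.
Class III: 2/3 of 2523451 = 1682300.67, rounded up to 1682301; 1,682,301 required, 1,683,041 in favor — approved.
Class IV: 3/5 of 8932091 = 5359254.60, rounded up to 5359255; 5,359,255 required, 5,361,781 in favor — approved.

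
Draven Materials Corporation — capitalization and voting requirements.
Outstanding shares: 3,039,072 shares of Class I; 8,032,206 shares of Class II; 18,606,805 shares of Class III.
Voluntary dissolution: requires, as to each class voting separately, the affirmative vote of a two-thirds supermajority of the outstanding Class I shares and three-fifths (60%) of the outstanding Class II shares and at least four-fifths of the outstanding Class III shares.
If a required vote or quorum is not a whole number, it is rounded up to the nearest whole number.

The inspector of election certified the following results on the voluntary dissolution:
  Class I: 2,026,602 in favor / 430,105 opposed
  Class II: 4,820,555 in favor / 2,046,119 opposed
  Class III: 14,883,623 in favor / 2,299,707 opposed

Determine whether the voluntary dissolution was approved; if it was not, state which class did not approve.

Class I: 2/3 of 3039072 = 2026048; 2,026,048 required, 2,026,602 in favor — approved.
Class II: 3/5 of 8032206 = 4819323.60, rounded up to 4819324; 4,819,324 required, 4,820,555 in favor — approved.
Class III: 4/5 of 18606805 = 14885444; 14,885,444 required, 14,883,623 in favor — not approved.

Not approved — the Class III shares did not give the required vote.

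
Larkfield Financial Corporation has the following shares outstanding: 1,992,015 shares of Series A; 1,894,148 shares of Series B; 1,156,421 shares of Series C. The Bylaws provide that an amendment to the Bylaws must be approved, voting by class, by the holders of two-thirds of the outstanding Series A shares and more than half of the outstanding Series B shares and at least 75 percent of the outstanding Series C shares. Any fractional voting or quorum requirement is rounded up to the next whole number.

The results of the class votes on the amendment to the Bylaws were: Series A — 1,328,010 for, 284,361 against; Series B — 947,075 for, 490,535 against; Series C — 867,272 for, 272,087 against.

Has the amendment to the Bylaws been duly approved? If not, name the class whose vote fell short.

Series A: 2/3 of 1992015 = 1328010; 1,328,010 required, 1,328,010 in favor — approved.
Series B: a majority of 1894148 is 947075; 947,075 required, 947,075 in favor — approved.
Series C: 3/4 of 1156421 = 867315.75, rounded up to 867316; 867,316 required, 867,272 in favor — not approved.

Not approved — the Series C shares did not give the required vote.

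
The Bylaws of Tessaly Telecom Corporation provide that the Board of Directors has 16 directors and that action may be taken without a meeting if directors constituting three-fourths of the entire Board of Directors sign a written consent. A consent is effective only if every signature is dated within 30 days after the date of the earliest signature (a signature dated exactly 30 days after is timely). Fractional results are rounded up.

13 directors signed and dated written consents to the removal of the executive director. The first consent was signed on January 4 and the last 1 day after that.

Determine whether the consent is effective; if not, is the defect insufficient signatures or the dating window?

Effective — both the signature and dating-window requirements are satisfied.

Signatures required: three-fourths of 16 — 3/4 of 16 = 12, so 12 needed; 13 signed. Sufficient.
Dating window: the latest signature is 1 day after the earliest; the limit is 30 days. Within the window.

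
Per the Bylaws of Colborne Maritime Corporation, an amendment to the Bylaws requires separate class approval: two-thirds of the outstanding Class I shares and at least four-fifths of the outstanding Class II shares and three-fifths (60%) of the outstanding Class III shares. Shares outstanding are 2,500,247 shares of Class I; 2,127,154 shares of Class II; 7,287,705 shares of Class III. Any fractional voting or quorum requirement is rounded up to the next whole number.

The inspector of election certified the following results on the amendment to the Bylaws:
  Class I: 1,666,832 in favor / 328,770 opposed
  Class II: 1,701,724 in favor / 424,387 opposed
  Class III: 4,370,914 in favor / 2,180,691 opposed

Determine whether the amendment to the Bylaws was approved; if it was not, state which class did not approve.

Class I: 2/3 of 2500247 = 1666831.33, rounded up to 1666832; 1,666,832 required, 1,666,832 in favor — approved.
Class II: 4/5 of 2127154 = 1701723.20, rounded up to 1701724; 1,701,724 required, 1,701,724 in favor — approved.
Class III: 3/5 of 7287705 = 4372623; 4,372,623 required, 4,370,914 in favor — not approved.

Not approved — the Class III shares did not give the required vote.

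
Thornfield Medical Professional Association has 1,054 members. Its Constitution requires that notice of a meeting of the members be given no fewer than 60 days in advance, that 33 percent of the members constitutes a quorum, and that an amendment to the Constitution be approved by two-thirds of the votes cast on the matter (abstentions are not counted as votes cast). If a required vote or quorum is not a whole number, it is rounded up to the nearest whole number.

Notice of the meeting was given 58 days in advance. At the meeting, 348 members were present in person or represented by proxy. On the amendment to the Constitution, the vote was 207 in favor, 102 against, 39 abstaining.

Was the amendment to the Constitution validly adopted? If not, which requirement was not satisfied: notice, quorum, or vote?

Invalid — notice requirement not satisfied.

Notice: 58 days given; 60 required. Not satisfied.
Quorum: 33% of 1,054 = 347.82, rounded up to 348; 348 present. Satisfied.
Vote: requires two-thirds of the votes cast (348 − 39 abstaining = 309); 2/3 of 309 = 206, so 206 needed; 207 in favor. Satisfied.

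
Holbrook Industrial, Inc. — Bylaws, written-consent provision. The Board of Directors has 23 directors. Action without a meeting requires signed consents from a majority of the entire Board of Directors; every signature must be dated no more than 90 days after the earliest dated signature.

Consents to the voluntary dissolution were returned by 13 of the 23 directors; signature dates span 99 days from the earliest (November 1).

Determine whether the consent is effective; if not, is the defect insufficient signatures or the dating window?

Signatures required: a majority of 23 — a majority of 23 is 12, so 12 needed; 13 signed. Sufficient.
Dating window: the latest signature is 99 days after the earliest; the limit is 90 days. Outside the window.

Not effective — dating-window requirement not satisfied.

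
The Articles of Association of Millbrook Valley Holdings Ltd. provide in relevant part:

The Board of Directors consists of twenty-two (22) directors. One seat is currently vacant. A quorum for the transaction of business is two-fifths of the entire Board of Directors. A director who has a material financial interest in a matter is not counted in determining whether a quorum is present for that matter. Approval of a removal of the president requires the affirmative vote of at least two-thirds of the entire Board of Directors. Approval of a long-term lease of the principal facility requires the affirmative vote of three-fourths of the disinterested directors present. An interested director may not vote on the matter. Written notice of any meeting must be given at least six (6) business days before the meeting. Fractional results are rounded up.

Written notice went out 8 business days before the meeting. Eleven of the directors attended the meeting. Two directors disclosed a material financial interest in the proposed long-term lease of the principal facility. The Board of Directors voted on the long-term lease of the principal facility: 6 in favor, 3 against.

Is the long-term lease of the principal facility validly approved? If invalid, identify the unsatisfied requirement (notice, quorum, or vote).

Notice: 8 business days given; 6 required (8 ≥ 6). Satisfied.
Quorum: 11 present, but the 2 interested directors do not count, leaving 9. Quorum is 9. Satisfied.
Vote: the long-term lease of the principal facility requires three-fourths of the disinterested directors present (11 − 2 = 9). 3/4 of 9 = 6.75, rounded up to 7, so 7 affirmative votes are needed; 6 voted in favor. Not satisfied.

Invalid — vote requirement not satisfied.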